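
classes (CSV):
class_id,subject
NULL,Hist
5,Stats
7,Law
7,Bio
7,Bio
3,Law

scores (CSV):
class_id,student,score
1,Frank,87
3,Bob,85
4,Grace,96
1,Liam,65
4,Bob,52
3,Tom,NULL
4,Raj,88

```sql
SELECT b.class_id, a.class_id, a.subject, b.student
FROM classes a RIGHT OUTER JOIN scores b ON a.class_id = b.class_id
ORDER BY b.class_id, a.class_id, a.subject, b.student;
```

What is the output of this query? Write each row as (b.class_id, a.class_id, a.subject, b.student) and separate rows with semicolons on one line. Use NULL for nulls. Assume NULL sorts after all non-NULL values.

RIGHT JOIN keeps every row from `scores`; unmatched rows get NULL for `classes`'s columns.
Matching on a.class_id = b.class_id. A NULL in a compared column never satisfies the condition.
- class_id=NULL: no matching b row.
- class_id=5: no matching b row.
- class_id=7: no matching b row.
- class_id=7: no matching b row.
- class_id=7: no matching b row.
- class_id=3: 2 matching b row(s), so 2 row(s) emitted.
- plus 5 unmatched b row(s), each kept with NULL a columns.
After projecting and ordering:
b.class_id | a.class_id | a.subject | b.student
1 | NULL | NULL | Frank
1 | NULL | NULL | Liam
3 | 3 | Law | Bob
3 | 3 | Law | Tom
4 | NULL | NULL | Bob
4 | NULL | NULL | Grace
4 | NULL | NULL | Raj

(1, NULL, NULL, Frank); (1, NULL, NULL, Liam); (3, 3, Law, Bob); (3, 3, Law, Tom); (4, NULL, NULL, Bob); (4, NULL, NULL, Grace); (4, NULL, NULL, Raj)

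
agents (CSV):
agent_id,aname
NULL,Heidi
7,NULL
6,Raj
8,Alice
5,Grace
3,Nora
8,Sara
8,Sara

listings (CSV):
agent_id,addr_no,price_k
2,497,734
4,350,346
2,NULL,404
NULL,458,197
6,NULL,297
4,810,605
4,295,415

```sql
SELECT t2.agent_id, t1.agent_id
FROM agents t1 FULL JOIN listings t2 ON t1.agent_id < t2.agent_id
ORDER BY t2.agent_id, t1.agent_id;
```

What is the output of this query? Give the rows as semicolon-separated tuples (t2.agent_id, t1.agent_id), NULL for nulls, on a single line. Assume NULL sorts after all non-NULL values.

(2, NULL); (2, NULL); (4, 3); (4, 3); (4, 3); (6, 3); (6, 5); (NULL, 6); (NULL, 7); (NULL, 8); (NULL, 8); (NULL, 8); (NULL, NULL); (NULL, NULL)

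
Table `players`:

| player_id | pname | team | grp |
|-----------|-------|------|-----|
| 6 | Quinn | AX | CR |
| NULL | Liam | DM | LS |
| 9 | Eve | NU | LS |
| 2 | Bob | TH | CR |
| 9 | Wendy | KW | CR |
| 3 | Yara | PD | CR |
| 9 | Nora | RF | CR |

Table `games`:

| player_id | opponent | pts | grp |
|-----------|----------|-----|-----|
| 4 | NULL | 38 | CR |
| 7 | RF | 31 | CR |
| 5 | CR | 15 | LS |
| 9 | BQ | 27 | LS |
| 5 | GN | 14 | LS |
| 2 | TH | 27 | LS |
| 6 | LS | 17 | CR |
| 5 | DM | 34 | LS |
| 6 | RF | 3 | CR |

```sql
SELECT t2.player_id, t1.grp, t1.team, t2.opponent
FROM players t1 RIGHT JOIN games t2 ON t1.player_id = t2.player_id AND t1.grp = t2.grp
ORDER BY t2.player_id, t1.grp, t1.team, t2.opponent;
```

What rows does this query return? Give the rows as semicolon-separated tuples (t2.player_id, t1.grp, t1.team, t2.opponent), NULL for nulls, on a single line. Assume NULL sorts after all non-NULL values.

RIGHT JOIN keeps every row from `games`; unmatched rows get NULL for `players`'s columns.
Matching on t1.player_id = t2.player_id AND t1.grp = t2.grp. A NULL in a compared column never satisfies the condition.
- t1[0] player_id=6, grp=CR → 2 match(es) in t2 → 2 row(s).
- t1[1] player_id=NULL, grp=LS → no match.
- t1[2] player_id=9, grp=LS → 1 match(es) in t2 → 1 row(s).
- t1[3] player_id=2, grp=CR → no match.
- t1[4] player_id=9, grp=CR → no match.
- t1[5] player_id=3, grp=CR → no match.
- t1[6] player_id=9, grp=CR → no match.
- 6 row(s) from t2 found no t1 partner → padded with NULL.
After projecting and ordering:
t2.player_id | t1.grp | t1.team | t2.opponent
2 | NULL | NULL | TH
4 | NULL | NULL | NULL
5 | NULL | NULL | CR
5 | NULL | NULL | DM
5 | NULL | NULL | GN
6 | CR | AX | LS
6 | CR | AX | RF
7 | NULL | NULL | RF
9 | LS | NU | BQ

(2, NULL, NULL, TH); (4, NULL, NULL, NULL); (5, NULL, NULL, CR); (5, NULL, NULL, DM); (5, NULL, NULL, GN); (6, CR, AX, LS); (6, CR, AX, RF); (7, NULL, NULL, RF); (9, LS, NU, BQ)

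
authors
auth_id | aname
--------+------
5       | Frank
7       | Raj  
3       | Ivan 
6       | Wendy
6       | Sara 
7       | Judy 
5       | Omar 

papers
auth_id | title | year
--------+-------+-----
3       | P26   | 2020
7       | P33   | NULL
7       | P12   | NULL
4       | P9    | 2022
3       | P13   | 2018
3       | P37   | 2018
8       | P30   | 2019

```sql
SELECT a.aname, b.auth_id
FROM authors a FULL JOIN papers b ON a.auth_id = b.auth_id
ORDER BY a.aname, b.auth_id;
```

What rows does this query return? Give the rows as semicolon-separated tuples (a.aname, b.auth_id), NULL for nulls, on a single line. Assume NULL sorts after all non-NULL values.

(Frank, NULL); (Ivan, 3); (Ivan, 3); (Ivan, 3); (Judy, 7); (Judy, 7); (Omar, NULL); (Raj, 7); (Raj, 7); (Sara, NULL); (Wendy, NULL); (NULL, 4); (NULL, 8)

FULL OUTER JOIN keeps every row from both sides; unmatched rows get NULL for the other side's columns.
Matching on a.auth_id = b.auth_id.
- a row (auth_id=5): no match → kept, b columns NULL.
- a row (auth_id=7): matches 2 b row(s) → 2 output row(s).
- a row (auth_id=3): matches 3 b row(s) → 3 output row(s).
- a row (auth_id=6): no match → kept, b columns NULL.
- a row (auth_id=6): no match → kept, b columns NULL.
- a row (auth_id=7): matches 2 b row(s) → 2 output row(s).
- a row (auth_id=5): no match → kept, b columns NULL.
- plus 2 unmatched b row(s), each kept with NULL a columns.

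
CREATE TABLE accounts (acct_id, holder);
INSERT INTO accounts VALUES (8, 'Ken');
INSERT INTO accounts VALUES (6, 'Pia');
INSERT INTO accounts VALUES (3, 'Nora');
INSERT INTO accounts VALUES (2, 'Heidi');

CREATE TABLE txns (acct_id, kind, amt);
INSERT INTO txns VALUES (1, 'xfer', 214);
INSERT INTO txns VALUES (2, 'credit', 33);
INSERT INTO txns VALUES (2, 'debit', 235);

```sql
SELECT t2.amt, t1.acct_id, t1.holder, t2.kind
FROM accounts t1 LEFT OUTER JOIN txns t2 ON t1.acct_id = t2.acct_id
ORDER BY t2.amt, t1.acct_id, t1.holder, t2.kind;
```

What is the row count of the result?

5

LEFT JOIN keeps every row from `accounts`; unmatched rows get NULL for `txns`'s columns.
Matching on t1.acct_id = t2.acct_id.
- acct_id=8: no t2 row matches, row kept with t2 columns NULL.
- acct_id=6: no t2 row matches, row kept with t2 columns NULL.
- acct_id=3: no t2 row matches, row kept with t2 columns NULL.
- acct_id=2: 2 matching t2 row(s), so 2 row(s) emitted.
Total: 2 matched + 3 padded = 5 rows.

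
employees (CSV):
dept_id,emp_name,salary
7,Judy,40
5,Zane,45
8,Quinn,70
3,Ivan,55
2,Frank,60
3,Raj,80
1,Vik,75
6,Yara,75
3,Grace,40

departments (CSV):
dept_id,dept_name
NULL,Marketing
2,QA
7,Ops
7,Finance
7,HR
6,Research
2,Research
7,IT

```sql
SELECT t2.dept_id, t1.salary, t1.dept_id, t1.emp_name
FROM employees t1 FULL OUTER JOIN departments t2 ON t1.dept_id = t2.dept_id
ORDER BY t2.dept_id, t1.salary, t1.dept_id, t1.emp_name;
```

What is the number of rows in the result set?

FULL OUTER JOIN keeps every row from both sides; unmatched rows get NULL for the other side's columns.
Matching on t1.dept_id = t2.dept_id. A NULL in a compared column never satisfies the condition.
Matched pairs: 7; unmatched t1 rows kept: 6; unmatched t2 rows kept: 1.
Total: 7 matched + 7 padded = 14 rows.

14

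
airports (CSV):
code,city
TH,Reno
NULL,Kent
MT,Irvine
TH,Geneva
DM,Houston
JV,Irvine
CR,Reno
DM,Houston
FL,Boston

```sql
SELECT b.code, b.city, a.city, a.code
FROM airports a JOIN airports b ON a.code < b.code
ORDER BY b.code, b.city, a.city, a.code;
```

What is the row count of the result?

26

INNER JOIN keeps only pairs where the ON condition holds.
Matching on a.code < b.code. A NULL in a compared column never satisfies the condition.
- a (code=TH) has no partner → excluded.
- a (code=NULL) has no partner → excluded.
- a (code=MT) pairs with 2 row(s) of b.
- a (code=TH) has no partner → excluded.
- a (code=DM) pairs with 5 row(s) of b.
- a (code=JV) pairs with 3 row(s) of b.
- a (code=CR) pairs with 7 row(s) of b.
- a (code=DM) pairs with 5 row(s) of b.
- a (code=FL) pairs with 4 row(s) of b.
Total: 26 rows.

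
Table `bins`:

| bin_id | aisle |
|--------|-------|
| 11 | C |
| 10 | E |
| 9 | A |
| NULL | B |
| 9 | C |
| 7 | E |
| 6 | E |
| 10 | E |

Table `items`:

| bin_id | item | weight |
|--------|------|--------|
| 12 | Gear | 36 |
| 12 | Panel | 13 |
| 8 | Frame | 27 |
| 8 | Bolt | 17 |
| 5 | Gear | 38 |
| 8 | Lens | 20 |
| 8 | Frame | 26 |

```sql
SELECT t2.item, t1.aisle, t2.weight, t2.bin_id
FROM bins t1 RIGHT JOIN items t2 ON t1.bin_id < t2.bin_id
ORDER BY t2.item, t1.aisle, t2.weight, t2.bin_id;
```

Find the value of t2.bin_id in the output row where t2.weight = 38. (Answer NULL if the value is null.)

5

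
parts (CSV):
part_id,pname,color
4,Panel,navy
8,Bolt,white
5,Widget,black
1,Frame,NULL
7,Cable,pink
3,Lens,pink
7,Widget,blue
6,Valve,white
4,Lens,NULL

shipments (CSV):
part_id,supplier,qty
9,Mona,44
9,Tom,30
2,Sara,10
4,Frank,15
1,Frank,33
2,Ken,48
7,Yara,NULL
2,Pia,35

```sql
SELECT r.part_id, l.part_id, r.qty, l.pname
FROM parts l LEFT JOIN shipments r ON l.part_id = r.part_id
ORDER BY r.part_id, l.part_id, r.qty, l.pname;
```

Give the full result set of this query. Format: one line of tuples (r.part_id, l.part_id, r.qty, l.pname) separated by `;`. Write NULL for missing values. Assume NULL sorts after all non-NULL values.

LEFT JOIN keeps every row from `parts`; unmatched rows get NULL for `shipments`'s columns.
Matching on l.part_id = r.part_id.
Matched pairs: 5; unmatched l rows kept: 4.

(1, 1, 33, Frame); (4, 4, 15, Lens); (4, 4, 15, Panel); (7, 7, NULL, Cable); (7, 7, NULL, Widget); (NULL, 3, NULL, Lens); (NULL, 5, NULL, Widget); (NULL, 6, NULL, Valve); (NULL, 8, NULL, Bolt)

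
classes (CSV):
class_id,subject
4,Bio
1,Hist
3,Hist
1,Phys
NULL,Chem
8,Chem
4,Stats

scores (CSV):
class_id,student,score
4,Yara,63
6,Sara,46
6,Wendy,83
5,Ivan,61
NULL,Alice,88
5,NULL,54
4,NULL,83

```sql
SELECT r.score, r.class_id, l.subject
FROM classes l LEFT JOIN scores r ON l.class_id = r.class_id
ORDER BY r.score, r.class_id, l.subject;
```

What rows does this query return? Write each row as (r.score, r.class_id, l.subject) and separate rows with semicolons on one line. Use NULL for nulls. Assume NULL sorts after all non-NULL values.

(63, 4, Bio); (63, 4, Stats); (83, 4, Bio); (83, 4, Stats); (NULL, NULL, Chem); (NULL, NULL, Chem); (NULL, NULL, Hist); (NULL, NULL, Hist); (NULL, NULL, Phys)

LEFT JOIN keeps every row from `classes`; unmatched rows get NULL for `scores`'s columns.
Matching on l.class_id = r.class_id. A NULL in a compared column never satisfies the condition.
- class_id=4: 2 matching r row(s), so 2 row(s) emitted.
- class_id=1: no r row matches, row kept with r columns NULL.
- class_id=3: no r row matches, row kept with r columns NULL.
- class_id=1: no r row matches, row kept with r columns NULL.
- class_id=NULL: no r row matches, row kept with r columns NULL.
- class_id=8: no r row matches, row kept with r columns NULL.
- class_id=4: 2 matching r row(s), so 2 row(s) emitted.
After projecting and ordering:
r.score | r.class_id | l.subject
63 | 4 | Bio
63 | 4 | Stats
83 | 4 | Bio
83 | 4 | Stats
NULL | NULL | Chem
NULL | NULL | Chem
NULL | NULL | Hist
NULL | NULL | Hist
NULL | NULL | Phys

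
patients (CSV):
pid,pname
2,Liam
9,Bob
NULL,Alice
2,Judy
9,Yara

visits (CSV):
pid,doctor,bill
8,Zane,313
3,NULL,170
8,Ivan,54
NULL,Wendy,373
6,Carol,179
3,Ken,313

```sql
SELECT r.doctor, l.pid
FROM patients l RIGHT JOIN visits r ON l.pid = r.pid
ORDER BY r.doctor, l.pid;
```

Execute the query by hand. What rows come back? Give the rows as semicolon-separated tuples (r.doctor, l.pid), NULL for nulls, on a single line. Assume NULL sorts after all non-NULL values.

(Carol, NULL); (Ivan, NULL); (Ken, NULL); (Wendy, NULL); (Zane, NULL); (NULL, NULL)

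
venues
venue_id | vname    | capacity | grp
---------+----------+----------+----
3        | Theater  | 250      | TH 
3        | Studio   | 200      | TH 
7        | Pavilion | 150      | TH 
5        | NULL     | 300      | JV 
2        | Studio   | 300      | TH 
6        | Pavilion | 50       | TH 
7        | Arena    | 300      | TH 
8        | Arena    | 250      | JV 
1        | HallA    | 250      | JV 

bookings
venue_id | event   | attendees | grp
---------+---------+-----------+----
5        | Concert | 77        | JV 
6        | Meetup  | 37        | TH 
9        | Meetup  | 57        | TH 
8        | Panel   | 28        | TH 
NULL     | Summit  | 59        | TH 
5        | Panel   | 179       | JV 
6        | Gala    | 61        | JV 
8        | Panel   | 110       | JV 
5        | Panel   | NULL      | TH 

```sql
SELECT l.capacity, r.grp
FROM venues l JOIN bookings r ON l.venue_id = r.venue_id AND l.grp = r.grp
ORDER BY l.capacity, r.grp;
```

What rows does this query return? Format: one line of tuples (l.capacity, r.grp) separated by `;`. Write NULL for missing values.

(50, TH); (250, JV); (300, JV); (300, JV)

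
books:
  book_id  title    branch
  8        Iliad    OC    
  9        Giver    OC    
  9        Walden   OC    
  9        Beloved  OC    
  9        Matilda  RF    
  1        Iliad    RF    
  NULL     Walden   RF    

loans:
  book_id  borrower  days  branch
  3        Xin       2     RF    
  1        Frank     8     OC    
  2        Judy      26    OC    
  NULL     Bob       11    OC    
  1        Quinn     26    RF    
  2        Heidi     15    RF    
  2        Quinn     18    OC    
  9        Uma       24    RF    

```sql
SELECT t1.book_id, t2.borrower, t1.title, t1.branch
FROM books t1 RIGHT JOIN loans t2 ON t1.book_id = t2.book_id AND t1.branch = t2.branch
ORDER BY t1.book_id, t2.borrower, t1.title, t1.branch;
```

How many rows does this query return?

8

RIGHT JOIN keeps every row from `loans`; unmatched rows get NULL for `books`'s columns.
Matching on t1.book_id = t2.book_id AND t1.branch = t2.branch. A NULL in a compared column never satisfies the condition.
- t1[0] book_id=8, branch=OC → no match.
- t1[1] book_id=9, branch=OC → no match.
- t1[2] book_id=9, branch=OC → no match.
- t1[3] book_id=9, branch=OC → no match.
- t1[4] book_id=9, branch=RF → 1 match(es) in t2 → 1 row(s).
- t1[5] book_id=1, branch=RF → 1 match(es) in t2 → 1 row(s).
- t1[6] book_id=NULL, branch=RF → no match.
- 6 row(s) from t2 found no t1 partner → padded with NULL.
Total: 2 matched + 6 padded = 8 rows.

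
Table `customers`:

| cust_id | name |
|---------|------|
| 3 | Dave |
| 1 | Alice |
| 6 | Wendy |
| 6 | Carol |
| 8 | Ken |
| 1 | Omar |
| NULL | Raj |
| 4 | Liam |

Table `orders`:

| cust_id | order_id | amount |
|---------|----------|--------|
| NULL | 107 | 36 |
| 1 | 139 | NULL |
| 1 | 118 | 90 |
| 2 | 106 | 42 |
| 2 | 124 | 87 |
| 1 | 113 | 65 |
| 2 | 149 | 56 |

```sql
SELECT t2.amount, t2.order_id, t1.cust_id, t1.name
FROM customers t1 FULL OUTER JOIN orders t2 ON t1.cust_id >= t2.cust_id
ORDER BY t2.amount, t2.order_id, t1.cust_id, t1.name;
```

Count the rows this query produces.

38

FULL OUTER JOIN keeps every row from both sides; unmatched rows get NULL for the other side's columns.
Matching on t1.cust_id >= t2.cust_id. A NULL in a compared column never satisfies the condition.
- cust_id=3: 6 matching t2 row(s), so 6 row(s) emitted.
- cust_id=1: 3 matching t2 row(s), so 3 row(s) emitted.
- cust_id=6: 6 matching t2 row(s), so 6 row(s) emitted.
- cust_id=6: 6 matching t2 row(s), so 6 row(s) emitted.
- cust_id=8: 6 matching t2 row(s), so 6 row(s) emitted.
- cust_id=1: 3 matching t2 row(s), so 3 row(s) emitted.
- cust_id=NULL: no t2 row matches, row kept with t2 columns NULL.
- cust_id=4: 6 matching t2 row(s), so 6 row(s) emitted.
- 1 t2 row(s) had no t1 match → kept, t1 columns NULL.
Total: 36 matched + 2 padded = 38 rows.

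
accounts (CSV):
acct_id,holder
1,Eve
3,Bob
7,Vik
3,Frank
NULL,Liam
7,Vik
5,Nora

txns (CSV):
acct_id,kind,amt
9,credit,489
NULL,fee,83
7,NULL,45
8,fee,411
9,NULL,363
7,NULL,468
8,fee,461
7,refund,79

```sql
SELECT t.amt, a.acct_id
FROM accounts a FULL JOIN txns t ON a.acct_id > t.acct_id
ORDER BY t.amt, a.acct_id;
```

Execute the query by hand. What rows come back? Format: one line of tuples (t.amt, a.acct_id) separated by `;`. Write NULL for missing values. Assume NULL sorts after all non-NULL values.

FULL OUTER JOIN keeps every row from both sides; unmatched rows get NULL for the other side's columns.
Matching on a.acct_id > t.acct_id. A NULL in a compared column never satisfies the condition.
Matched pairs: 0; unmatched a rows kept: 7; unmatched t rows kept: 8.

(45, NULL); (79, NULL); (83, NULL); (363, NULL); (411, NULL); (461, NULL); (468, NULL); (489, NULL); (NULL, 1); (NULL, 3); (NULL, 3); (NULL, 5); (NULL, 7); (NULL, 7); (NULL, NULL)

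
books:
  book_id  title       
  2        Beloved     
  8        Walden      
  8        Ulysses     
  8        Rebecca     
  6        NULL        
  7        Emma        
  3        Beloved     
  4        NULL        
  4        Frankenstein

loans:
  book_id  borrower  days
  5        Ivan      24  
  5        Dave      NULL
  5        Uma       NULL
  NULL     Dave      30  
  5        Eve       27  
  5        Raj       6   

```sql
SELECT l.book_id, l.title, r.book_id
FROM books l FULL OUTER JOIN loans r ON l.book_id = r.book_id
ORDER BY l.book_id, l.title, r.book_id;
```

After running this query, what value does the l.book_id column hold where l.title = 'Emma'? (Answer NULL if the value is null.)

7

FULL OUTER JOIN keeps every row from both sides; unmatched rows get NULL for the other side's columns.
Matching on l.book_id = r.book_id. A NULL in a compared column never satisfies the condition.
- l (book_id=2) has no partner → padded with NULL.
- l (book_id=8) has no partner → padded with NULL.
- l (book_id=8) has no partner → padded with NULL.
- l (book_id=8) has no partner → padded with NULL.
- l (book_id=6) has no partner → padded with NULL.
- l (book_id=7) has no partner → padded with NULL.
- l (book_id=3) has no partner → padded with NULL.
- l (book_id=4) has no partner → padded with NULL.
- l (book_id=4) has no partner → padded with NULL.
- 6 row(s) from r found no l partner → padded with NULL.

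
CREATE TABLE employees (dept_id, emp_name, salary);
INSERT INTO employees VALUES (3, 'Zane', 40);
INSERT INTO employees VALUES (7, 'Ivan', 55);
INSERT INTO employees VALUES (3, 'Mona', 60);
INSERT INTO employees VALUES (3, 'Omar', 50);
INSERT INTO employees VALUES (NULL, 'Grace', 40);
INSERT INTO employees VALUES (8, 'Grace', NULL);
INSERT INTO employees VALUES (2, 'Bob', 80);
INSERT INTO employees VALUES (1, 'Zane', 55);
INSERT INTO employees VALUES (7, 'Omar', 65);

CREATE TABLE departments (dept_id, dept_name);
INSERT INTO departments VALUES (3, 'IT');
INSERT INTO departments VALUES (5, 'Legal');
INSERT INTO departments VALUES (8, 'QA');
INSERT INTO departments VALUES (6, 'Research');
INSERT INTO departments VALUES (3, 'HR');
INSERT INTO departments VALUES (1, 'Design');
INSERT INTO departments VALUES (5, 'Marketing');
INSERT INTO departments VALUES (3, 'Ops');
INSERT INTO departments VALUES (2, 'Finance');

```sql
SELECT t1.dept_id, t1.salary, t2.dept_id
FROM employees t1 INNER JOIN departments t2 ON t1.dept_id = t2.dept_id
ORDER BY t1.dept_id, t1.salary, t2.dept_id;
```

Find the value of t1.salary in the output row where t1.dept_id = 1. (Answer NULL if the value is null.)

INNER JOIN keeps only pairs where the ON condition holds.
Matching on t1.dept_id = t2.dept_id. A NULL in a compared column never satisfies the condition.
Matched pairs: 12.

55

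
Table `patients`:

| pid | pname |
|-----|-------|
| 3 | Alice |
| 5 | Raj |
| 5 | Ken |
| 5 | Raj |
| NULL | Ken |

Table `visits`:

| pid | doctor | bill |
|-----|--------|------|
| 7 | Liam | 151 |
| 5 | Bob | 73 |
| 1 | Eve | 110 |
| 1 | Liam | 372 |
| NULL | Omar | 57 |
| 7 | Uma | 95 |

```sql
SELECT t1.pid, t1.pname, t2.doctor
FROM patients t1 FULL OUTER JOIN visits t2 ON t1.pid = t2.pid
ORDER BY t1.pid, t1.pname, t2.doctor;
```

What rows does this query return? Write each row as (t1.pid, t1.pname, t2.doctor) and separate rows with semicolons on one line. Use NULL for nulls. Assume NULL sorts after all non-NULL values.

(3, Alice, NULL); (5, Ken, Bob); (5, Raj, Bob); (5, Raj, Bob); (NULL, Ken, NULL); (NULL, NULL, Eve); (NULL, NULL, Liam); (NULL, NULL, Liam); (NULL, NULL, Omar); (NULL, NULL, Uma)

FULL OUTER JOIN keeps every row from both sides; unmatched rows get NULL for the other side's columns.
Matching on t1.pid = t2.pid. A NULL in a compared column never satisfies the condition.
- t1[0] pid=3 → no match; kept with NULLs on the t2 side.
- t1[1] pid=5 → 1 match(es) in t2 → 1 row(s).
- t1[2] pid=5 → 1 match(es) in t2 → 1 row(s).
- t1[3] pid=5 → 1 match(es) in t2 → 1 row(s).
- t1[4] pid=NULL → no match; kept with NULLs on the t2 side.
- 5 row(s) from t2 found no t1 partner → padded with NULL.
After projecting and ordering:
t1.pid | t1.pname | t2.doctor
3 | Alice | NULL
5 | Ken | Bob
5 | Raj | Bob
5 | Raj | Bob
NULL | Ken | NULL
NULL | NULL | Eve
NULL | NULL | Liam
NULL | NULL | Liam
NULL | NULL | Omar
NULL | NULL | Uma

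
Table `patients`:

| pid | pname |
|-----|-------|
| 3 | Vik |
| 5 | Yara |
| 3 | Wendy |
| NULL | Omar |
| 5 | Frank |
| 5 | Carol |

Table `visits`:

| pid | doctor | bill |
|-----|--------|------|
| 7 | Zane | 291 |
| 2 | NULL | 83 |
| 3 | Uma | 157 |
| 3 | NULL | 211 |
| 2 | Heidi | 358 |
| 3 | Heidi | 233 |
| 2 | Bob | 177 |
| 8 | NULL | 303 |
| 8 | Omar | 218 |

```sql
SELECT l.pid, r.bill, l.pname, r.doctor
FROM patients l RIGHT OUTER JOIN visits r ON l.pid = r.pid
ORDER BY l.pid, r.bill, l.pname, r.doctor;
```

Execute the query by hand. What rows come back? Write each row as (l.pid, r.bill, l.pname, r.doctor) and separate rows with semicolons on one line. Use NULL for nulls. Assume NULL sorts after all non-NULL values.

RIGHT JOIN keeps every row from `visits`; unmatched rows get NULL for `patients`'s columns.
Matching on l.pid = r.pid. A NULL in a compared column never satisfies the condition.
Matched pairs: 6; unmatched r rows kept: 6.

(3, 157, Vik, Uma); (3, 157, Wendy, Uma); (3, 211, Vik, NULL); (3, 211, Wendy, NULL); (3, 233, Vik, Heidi); (3, 233, Wendy, Heidi); (NULL, 83, NULL, NULL); (NULL, 177, NULL, Bob); (NULL, 218, NULL, Omar); (NULL, 291, NULL, Zane); (NULL, 303, NULL, NULL); (NULL, 358, NULL, Heidi)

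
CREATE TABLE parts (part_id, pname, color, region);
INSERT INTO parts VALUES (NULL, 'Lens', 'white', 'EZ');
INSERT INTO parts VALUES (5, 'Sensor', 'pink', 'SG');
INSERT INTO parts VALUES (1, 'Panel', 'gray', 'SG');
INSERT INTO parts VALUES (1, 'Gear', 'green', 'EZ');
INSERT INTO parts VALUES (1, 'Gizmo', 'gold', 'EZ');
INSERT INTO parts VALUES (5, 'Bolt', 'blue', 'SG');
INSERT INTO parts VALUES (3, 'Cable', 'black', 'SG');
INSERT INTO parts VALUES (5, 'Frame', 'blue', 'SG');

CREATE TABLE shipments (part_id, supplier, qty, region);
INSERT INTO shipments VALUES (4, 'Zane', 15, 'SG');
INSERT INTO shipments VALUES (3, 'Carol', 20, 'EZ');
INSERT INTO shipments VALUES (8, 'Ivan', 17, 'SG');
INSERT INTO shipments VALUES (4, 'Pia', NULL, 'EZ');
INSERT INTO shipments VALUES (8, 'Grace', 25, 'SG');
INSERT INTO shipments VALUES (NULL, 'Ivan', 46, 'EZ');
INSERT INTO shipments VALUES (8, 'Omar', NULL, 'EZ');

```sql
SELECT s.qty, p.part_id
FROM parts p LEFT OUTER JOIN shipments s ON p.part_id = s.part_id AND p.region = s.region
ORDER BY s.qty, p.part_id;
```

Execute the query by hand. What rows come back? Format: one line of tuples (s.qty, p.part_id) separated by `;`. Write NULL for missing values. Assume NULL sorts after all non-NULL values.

LEFT JOIN keeps every row from `parts`; unmatched rows get NULL for `shipments`'s columns.
Matching on p.part_id = s.part_id AND p.region = s.region. A NULL in a compared column never satisfies the condition.
- p[0] part_id=NULL, region=EZ → no match; kept with NULLs on the s side.
- p[1] part_id=5, region=SG → no match; kept with NULLs on the s side.
- p[2] part_id=1, region=SG → no match; kept with NULLs on the s side.
- p[3] part_id=1, region=EZ → no match; kept with NULLs on the s side.
- p[4] part_id=1, region=EZ → no match; kept with NULLs on the s side.
- p[5] part_id=5, region=SG → no match; kept with NULLs on the s side.
- p[6] part_id=3, region=SG → no match; kept with NULLs on the s side.
- p[7] part_id=5, region=SG → no match; kept with NULLs on the s side.
After projecting and ordering:
s.qty | p.part_id
NULL | 1
NULL | 1
NULL | 1
NULL | 3
NULL | 5
NULL | 5
NULL | 5
NULL | NULL

(NULL, 1); (NULL, 1); (NULL, 1); (NULL, 3); (NULL, 5); (NULL, 5); (NULL, 5); (NULL, NULL)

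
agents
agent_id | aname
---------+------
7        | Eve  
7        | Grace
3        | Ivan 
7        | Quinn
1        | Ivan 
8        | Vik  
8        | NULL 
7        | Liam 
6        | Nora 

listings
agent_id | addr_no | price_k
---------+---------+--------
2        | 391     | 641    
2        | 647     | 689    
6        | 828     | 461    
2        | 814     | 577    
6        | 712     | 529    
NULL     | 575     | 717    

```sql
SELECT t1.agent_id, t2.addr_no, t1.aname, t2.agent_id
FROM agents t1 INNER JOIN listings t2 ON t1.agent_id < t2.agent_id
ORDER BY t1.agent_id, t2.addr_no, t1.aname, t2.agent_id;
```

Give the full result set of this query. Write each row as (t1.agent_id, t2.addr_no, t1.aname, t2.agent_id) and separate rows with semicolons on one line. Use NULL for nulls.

(1, 391, Ivan, 2); (1, 647, Ivan, 2); (1, 712, Ivan, 6); (1, 814, Ivan, 2); (1, 828, Ivan, 6); (3, 712, Ivan, 6); (3, 828, Ivan, 6)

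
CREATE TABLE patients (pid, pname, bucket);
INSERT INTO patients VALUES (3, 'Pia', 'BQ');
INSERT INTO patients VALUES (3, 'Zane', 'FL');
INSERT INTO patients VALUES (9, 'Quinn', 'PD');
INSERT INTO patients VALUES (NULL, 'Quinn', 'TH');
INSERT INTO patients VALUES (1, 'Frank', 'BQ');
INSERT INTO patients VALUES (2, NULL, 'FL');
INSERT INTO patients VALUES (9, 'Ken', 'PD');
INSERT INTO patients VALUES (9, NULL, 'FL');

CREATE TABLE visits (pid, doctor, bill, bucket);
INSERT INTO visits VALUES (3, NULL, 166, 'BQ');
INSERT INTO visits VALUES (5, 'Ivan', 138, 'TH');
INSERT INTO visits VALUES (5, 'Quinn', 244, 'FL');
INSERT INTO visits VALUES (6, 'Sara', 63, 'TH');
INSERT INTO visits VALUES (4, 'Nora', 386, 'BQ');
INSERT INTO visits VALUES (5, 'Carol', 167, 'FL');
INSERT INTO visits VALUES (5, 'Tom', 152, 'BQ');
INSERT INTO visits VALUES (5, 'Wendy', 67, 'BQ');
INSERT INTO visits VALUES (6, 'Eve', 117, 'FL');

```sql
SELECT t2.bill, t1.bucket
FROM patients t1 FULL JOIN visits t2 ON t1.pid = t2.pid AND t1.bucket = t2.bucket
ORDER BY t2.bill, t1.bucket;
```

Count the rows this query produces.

FULL OUTER JOIN keeps every row from both sides; unmatched rows get NULL for the other side's columns.
Matching on t1.pid = t2.pid AND t1.bucket = t2.bucket. A NULL in a compared column never satisfies the condition.
- t1 (pid=3, bucket=BQ) pairs with 1 row(s) of t2.
- t1 (pid=3, bucket=FL) has no partner → padded with NULL.
- t1 (pid=9, bucket=PD) has no partner → padded with NULL.
- t1 (pid=NULL, bucket=TH) has no partner → padded with NULL.
- t1 (pid=1, bucket=BQ) has no partner → padded with NULL.
- t1 (pid=2, bucket=FL) has no partner → padded with NULL.
- t1 (pid=9, bucket=PD) has no partner → padded with NULL.
- t1 (pid=9, bucket=FL) has no partner → padded with NULL.
- 8 row(s) from t2 found no t1 partner → padded with NULL.
Total: 1 matched + 15 padded = 16 rows.

16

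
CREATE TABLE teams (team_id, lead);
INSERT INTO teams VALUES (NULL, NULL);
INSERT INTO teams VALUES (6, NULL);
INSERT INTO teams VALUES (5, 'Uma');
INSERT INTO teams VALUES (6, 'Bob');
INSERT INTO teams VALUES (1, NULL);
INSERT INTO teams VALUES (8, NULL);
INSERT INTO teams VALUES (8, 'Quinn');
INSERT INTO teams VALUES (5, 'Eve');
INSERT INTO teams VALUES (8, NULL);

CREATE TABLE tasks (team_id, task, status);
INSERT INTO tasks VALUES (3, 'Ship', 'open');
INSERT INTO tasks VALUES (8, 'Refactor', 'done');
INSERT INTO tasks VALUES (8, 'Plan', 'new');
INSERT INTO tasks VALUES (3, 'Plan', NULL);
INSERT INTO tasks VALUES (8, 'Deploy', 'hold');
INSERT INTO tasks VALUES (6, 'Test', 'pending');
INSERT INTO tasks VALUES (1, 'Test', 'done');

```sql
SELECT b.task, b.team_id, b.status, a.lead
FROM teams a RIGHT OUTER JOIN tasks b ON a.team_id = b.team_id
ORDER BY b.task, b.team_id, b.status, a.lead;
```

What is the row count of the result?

14

RIGHT JOIN keeps every row from `tasks`; unmatched rows get NULL for `teams`'s columns.
Matching on a.team_id = b.team_id. A NULL in a compared column never satisfies the condition.
- a[0] team_id=NULL → no match.
- a[1] team_id=6 → 1 match(es) in b → 1 row(s).
- a[2] team_id=5 → no match.
- a[3] team_id=6 → 1 match(es) in b → 1 row(s).
- a[4] team_id=1 → 1 match(es) in b → 1 row(s).
- a[5] team_id=8 → 3 match(es) in b → 3 row(s).
- a[6] team_id=8 → 3 match(es) in b → 3 row(s).
- a[7] team_id=5 → no match.
- a[8] team_id=8 → 3 match(es) in b → 3 row(s).
- 2 row(s) from b found no a partner → padded with NULL.
Total: 12 matched + 2 padded = 14 rows.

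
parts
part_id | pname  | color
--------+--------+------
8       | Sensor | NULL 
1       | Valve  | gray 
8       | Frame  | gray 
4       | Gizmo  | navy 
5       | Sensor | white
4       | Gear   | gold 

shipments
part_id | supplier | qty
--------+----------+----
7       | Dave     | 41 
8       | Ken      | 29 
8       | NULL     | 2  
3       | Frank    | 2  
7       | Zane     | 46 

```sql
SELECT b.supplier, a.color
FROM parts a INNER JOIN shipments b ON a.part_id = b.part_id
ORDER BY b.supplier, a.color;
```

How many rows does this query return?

4

INNER JOIN keeps only pairs where the ON condition holds.
Matching on a.part_id = b.part_id.
- part_id=8: 2 matching b row(s), so 2 row(s) emitted.
- part_id=1: no matching b row, dropped.
- part_id=8: 2 matching b row(s), so 2 row(s) emitted.
- part_id=4: no matching b row, dropped.
- part_id=5: no matching b row, dropped.
- part_id=4: no matching b row, dropped.
Total: 4 rows.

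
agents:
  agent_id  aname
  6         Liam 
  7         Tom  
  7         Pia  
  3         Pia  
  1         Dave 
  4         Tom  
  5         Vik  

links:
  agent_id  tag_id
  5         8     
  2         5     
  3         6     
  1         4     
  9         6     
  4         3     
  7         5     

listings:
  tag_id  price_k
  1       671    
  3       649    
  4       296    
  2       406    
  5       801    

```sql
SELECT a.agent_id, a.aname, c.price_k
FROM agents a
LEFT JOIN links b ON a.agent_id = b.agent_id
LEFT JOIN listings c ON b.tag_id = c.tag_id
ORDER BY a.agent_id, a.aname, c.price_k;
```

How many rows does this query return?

7

Step 1 — a LEFT JOIN b on agent_id → 7 row(s).
Then LEFT JOIN `listings c` on tag_id: each of those 7 rows is kept; rows whose b.tag_id has no match in c get NULL for c's columns.
Result: 7 row(s).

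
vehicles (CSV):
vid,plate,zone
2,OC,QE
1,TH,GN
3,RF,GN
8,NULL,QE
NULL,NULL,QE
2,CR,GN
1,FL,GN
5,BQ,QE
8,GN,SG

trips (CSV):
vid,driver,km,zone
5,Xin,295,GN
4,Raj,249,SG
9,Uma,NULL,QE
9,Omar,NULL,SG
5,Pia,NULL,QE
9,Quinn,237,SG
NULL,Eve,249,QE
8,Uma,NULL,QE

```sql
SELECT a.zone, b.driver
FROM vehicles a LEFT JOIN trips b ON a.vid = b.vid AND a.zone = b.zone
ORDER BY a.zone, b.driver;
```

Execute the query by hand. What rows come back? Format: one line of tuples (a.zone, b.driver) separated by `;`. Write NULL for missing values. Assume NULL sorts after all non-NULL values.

(GN, NULL); (GN, NULL); (GN, NULL); (GN, NULL); (QE, Pia); (QE, Uma); (QE, NULL); (QE, NULL); (SG, NULL)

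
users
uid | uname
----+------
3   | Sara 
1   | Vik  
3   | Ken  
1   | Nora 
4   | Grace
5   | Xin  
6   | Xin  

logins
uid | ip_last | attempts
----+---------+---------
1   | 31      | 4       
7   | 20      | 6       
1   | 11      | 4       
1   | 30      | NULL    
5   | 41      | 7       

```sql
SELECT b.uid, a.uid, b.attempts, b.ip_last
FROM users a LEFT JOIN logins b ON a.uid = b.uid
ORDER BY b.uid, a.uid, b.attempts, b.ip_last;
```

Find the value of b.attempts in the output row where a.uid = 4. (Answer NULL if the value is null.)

NULL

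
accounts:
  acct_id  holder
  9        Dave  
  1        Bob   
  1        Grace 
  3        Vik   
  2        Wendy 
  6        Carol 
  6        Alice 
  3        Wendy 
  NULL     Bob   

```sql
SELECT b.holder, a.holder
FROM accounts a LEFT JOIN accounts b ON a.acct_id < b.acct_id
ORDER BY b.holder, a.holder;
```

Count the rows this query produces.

27

LEFT JOIN keeps every row from `accounts a`; unmatched rows get NULL for `accounts b`'s columns.
Matching on a.acct_id < b.acct_id. A NULL in a compared column never satisfies the condition.
Matched pairs: 25; unmatched a rows kept: 2.
Total: 25 matched + 2 padded = 27 rows.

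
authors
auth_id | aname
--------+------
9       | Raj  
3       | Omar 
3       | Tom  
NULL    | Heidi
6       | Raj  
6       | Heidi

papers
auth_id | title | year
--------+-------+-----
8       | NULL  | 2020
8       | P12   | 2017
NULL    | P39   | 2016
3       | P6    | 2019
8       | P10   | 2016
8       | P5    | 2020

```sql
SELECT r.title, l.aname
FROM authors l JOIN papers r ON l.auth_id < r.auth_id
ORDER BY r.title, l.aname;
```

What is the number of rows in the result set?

16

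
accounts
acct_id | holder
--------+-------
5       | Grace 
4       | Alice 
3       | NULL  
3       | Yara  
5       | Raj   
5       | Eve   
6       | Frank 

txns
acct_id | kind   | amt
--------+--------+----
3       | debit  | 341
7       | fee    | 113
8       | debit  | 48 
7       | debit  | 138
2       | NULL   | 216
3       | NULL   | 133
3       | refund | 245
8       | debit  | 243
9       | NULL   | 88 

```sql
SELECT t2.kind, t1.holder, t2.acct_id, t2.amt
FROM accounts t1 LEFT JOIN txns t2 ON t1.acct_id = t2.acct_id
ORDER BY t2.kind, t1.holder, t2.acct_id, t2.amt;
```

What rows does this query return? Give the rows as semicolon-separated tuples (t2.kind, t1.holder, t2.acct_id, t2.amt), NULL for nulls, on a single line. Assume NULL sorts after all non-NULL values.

LEFT JOIN keeps every row from `accounts`; unmatched rows get NULL for `txns`'s columns.
Matching on t1.acct_id = t2.acct_id.
Matched pairs: 6; unmatched t1 rows kept: 5.

(debit, Yara, 3, 341); (debit, NULL, 3, 341); (refund, Yara, 3, 245); (refund, NULL, 3, 245); (NULL, Alice, NULL, NULL); (NULL, Eve, NULL, NULL); (NULL, Frank, NULL, NULL); (NULL, Grace, NULL, NULL); (NULL, Raj, NULL, NULL); (NULL, Yara, 3, 133); (NULL, NULL, 3, 133)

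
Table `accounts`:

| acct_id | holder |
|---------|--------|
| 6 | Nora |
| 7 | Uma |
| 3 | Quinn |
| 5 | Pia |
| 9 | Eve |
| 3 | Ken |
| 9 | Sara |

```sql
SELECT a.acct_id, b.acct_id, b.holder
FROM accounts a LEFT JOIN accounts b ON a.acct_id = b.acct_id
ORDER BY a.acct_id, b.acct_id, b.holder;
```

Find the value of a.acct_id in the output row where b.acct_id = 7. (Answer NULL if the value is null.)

7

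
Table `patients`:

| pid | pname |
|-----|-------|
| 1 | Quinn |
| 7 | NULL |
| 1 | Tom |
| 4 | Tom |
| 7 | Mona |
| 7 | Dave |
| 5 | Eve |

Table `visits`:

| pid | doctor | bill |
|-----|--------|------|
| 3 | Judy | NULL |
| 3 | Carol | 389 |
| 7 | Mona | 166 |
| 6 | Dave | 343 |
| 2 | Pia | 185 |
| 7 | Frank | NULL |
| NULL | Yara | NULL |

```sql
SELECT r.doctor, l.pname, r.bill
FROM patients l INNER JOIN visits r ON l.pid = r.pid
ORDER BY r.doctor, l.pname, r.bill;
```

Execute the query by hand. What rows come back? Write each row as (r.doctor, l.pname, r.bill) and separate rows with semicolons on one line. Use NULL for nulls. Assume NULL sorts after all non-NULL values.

(Frank, Dave, NULL); (Frank, Mona, NULL); (Frank, NULL, NULL); (Mona, Dave, 166); (Mona, Mona, 166); (Mona, NULL, 166)

INNER JOIN keeps only pairs where the ON condition holds.
Matching on l.pid = r.pid. A NULL in a compared column never satisfies the condition.
- l row (pid=1): no match → dropped.
- l row (pid=7): matches 2 r row(s) → 2 output row(s).
- l row (pid=1): no match → dropped.
- l row (pid=4): no match → dropped.
- l row (pid=7): matches 2 r row(s) → 2 output row(s).
- l row (pid=7): matches 2 r row(s) → 2 output row(s).
- l row (pid=5): no match → dropped.
After projecting and ordering:
r.doctor | l.pname | r.bill
Frank | Dave | NULL
Frank | Mona | NULL
Frank | NULL | NULL
Mona | Dave | 166
Mona | Mona | 166
Mona | NULL | 166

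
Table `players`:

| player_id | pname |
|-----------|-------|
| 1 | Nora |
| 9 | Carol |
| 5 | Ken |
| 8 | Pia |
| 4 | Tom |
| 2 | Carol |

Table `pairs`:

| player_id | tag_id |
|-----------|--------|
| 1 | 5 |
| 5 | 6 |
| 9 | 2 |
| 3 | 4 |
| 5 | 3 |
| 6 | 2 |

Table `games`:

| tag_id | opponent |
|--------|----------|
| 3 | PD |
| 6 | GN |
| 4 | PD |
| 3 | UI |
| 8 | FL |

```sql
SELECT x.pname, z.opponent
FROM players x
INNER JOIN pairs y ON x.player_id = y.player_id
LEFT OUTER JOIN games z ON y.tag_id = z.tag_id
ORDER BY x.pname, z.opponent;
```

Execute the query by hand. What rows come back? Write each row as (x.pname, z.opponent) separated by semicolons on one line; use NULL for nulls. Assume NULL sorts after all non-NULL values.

(Carol, NULL); (Ken, GN); (Ken, PD); (Ken, UI); (Nora, NULL)

Step 1 — x INNER JOIN y on player_id → 4 row(s).
Then LEFT JOIN `games z` on tag_id: each of those 4 rows is kept; rows whose y.tag_id has no match in z get NULL for z's columns.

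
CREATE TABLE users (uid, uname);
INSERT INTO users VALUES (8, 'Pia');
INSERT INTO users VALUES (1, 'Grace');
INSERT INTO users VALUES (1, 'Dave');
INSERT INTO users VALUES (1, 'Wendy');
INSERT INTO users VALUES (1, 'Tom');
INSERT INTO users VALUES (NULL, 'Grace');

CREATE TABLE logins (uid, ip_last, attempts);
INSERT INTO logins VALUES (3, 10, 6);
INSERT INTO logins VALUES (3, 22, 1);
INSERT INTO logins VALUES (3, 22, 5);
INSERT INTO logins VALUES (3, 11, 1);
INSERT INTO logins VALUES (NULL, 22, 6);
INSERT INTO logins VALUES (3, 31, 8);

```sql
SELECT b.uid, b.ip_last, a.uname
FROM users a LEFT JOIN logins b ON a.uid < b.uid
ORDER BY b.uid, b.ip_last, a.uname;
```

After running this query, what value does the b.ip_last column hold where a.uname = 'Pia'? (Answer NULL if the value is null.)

NULL

LEFT JOIN keeps every row from `users`; unmatched rows get NULL for `logins`'s columns.
Matching on a.uid < b.uid. A NULL in a compared column never satisfies the condition.
- a row (uid=8): no match → kept, b columns NULL.
- a row (uid=1): matches 5 b row(s) → 5 output row(s).
- a row (uid=1): matches 5 b row(s) → 5 output row(s).
- a row (uid=1): matches 5 b row(s) → 5 output row(s).
- a row (uid=1): matches 5 b row(s) → 5 output row(s).
- a row (uid=NULL): no match → kept, b columns NULL.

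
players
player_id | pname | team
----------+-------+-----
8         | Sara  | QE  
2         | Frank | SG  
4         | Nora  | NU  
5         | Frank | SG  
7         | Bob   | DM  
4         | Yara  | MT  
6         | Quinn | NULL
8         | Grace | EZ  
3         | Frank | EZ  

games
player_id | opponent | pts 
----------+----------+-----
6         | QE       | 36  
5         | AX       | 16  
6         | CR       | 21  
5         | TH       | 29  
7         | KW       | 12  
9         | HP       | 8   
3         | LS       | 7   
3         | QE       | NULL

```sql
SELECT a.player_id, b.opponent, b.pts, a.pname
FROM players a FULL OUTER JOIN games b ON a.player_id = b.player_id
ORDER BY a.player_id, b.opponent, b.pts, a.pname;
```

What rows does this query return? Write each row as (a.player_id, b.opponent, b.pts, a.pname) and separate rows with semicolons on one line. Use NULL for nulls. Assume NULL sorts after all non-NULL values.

(2, NULL, NULL, Frank); (3, LS, 7, Frank); (3, QE, NULL, Frank); (4, NULL, NULL, Nora); (4, NULL, NULL, Yara); (5, AX, 16, Frank); (5, TH, 29, Frank); (6, CR, 21, Quinn); (6, QE, 36, Quinn); (7, KW, 12, Bob); (8, NULL, NULL, Grace); (8, NULL, NULL, Sara); (NULL, HP, 8, NULL)

FULL OUTER JOIN keeps every row from both sides; unmatched rows get NULL for the other side's columns.
Matching on a.player_id = b.player_id.
Matched pairs: 7; unmatched a rows kept: 5; unmatched b rows kept: 1.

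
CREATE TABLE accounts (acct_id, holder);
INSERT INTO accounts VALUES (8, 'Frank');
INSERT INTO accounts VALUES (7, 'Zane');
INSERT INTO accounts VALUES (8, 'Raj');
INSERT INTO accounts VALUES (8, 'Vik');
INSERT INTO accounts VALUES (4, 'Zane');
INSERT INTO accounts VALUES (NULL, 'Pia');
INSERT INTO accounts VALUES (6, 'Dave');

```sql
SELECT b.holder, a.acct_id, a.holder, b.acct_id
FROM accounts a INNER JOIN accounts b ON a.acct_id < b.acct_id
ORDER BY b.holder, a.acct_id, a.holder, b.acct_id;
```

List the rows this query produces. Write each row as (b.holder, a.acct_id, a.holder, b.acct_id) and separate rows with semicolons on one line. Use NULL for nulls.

INNER JOIN keeps only pairs where the ON condition holds.
Matching on a.acct_id < b.acct_id. A NULL in a compared column never satisfies the condition.
- acct_id=8: no matching b row, dropped.
- acct_id=7: 3 matching b row(s), so 3 row(s) emitted.
- acct_id=8: no matching b row, dropped.
- acct_id=8: no matching b row, dropped.
- acct_id=4: 5 matching b row(s), so 5 row(s) emitted.
- acct_id=NULL: no matching b row, dropped.
- acct_id=6: 4 matching b row(s), so 4 row(s) emitted.

(Dave, 4, Zane, 6); (Frank, 4, Zane, 8); (Frank, 6, Dave, 8); (Frank, 7, Zane, 8); (Raj, 4, Zane, 8); (Raj, 6, Dave, 8); (Raj, 7, Zane, 8); (Vik, 4, Zane, 8); (Vik, 6, Dave, 8); (Vik, 7, Zane, 8); (Zane, 4, Zane, 7); (Zane, 6, Dave, 7)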